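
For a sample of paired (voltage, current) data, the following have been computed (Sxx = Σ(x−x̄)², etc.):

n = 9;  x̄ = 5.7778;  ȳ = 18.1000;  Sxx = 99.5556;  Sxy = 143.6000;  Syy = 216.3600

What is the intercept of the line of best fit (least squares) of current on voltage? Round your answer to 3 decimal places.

b = Sxy/Sxx = 143.6/99.5556 = 1.442410
a = ȳ − b·x̄ = 18.1 − 1.442410·5.7778 = 9.766043

9.766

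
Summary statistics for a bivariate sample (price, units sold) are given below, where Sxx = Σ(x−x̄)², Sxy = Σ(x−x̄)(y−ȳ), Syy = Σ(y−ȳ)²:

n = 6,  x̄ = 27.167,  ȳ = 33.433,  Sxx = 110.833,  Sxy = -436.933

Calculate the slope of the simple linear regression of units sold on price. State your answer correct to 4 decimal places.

b = Sxy/Sxx = -436.933/110.833 = -3.942264

-3.9423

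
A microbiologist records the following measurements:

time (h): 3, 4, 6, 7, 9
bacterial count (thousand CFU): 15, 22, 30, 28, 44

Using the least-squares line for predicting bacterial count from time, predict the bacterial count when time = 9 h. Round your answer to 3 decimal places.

41.667

n = 5, Σx = 29, Σy = 139, Σxy = 905, Σx² = 191
Sxx = Σx² − (Σx)²/n = 191 − 168.2 = 22.8
Sxy = Σxy − (Σx)(Σy)/n = 905 − 806.2 = 98.8
b = Sxy/Sxx = 98.8/22.8 = 4.333333
a = ȳ − b·x̄ = 27.8 − 4.333333·5.8 = 2.666667
ŷ(9) = a + b·9 = 2.666667 + 4.333333·9 = 41.666667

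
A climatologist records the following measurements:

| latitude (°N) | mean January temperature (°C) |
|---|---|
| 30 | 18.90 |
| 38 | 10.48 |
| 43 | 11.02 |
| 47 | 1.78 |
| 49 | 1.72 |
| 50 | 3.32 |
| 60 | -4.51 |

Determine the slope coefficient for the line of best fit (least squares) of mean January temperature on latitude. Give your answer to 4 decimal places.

-0.7886

n = 7, Σx = 317, Σy = 42.71, Σxy = 1502.44, Σx² = 14903
Sxx = Σx² − (Σx)²/n = 14903 − 14355.571429 = 547.428571
Sxy = Σxy − (Σx)(Σy)/n = 1502.44 − 1934.152857 = -431.712857
b = Sxy/Sxx = -431.712857/547.428571 = -0.788620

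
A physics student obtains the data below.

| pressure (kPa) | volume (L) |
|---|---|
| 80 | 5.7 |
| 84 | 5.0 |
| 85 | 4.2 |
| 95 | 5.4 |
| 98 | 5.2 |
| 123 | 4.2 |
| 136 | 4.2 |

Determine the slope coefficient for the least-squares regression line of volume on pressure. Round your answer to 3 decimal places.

n = 7, Σx = 701, Σy = 33.9, Σxy = 3343.4, Σx² = 72935
Sxx = Σx² − (Σx)²/n = 72935 − 70200.142857 = 2734.857143
Sxy = Σxy − (Σx)(Σy)/n = 3343.4 − 3394.842857 = -51.442857
b = Sxy/Sxx = -51.442857/2734.857143 = -0.018810

-0.019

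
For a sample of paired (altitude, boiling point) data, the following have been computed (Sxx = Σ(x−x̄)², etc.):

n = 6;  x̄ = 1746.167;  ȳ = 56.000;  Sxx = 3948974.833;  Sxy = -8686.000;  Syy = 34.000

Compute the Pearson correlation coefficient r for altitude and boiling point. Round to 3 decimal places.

r = Sxy/√(Sxx·Syy) = -8686/√(134265144.322) = -8686/11587.283734 = -0.749615

-0.750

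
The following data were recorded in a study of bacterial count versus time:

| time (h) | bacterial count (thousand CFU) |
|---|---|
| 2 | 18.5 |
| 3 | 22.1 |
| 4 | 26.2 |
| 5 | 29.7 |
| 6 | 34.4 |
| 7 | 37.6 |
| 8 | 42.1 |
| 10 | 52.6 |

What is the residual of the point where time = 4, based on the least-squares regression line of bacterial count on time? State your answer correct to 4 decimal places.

n = 8, Σx = 45, Σy = 263.2, Σxy = 1689, Σx² = 303
Sxx = Σx² − (Σx)²/n = 303 − 253.125 = 49.875
Sxy = Σxy − (Σx)(Σy)/n = 1689 − 1480.5 = 208.5
b = Sxy/Sxx = 208.5/49.875 = 4.180451
a = ȳ − b·x̄ = 32.9 − 4.180451·5.625 = 9.384962
ŷ(4) = 9.384962 + 4.180451·4 = 26.106767
residual = y − ŷ = 26.2 − 26.106767 = 0.093233

0.0932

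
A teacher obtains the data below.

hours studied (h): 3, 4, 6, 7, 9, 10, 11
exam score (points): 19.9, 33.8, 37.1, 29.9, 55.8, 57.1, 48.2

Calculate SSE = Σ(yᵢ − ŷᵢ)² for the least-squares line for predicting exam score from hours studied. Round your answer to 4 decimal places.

n = 7, Σx = 50, Σy = 281.8, Σxy = 2230.2, Σx² = 412, Σy² = 12506.16
Sxx = Σx² − (Σx)²/n = 412 − 357.142857 = 54.857143
Sxy = Σxy − (Σx)(Σy)/n = 2230.2 − 2012.857143 = 217.342857
Syy = Σy² − (Σy)²/n = 12506.16 − 11344.462857 = 1161.697143
b = Sxy/Sxx = 217.342857/54.857143 = 3.961979
SSE = Syy − b·Sxy = 1161.697143 − 3.961979·217.342857 = 300.589271

300.5893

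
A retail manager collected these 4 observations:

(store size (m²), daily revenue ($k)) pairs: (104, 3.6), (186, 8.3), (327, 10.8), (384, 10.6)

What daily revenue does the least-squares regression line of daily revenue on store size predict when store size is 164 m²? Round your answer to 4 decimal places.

6.2484

n = 4, Σx = 1001, Σy = 33.3, Σxy = 9520.2, Σx² = 299797
Sxx = Σx² − (Σx)²/n = 299797 − 250500.25 = 49296.75
Sxy = Σxy − (Σx)(Σy)/n = 9520.2 − 8333.325 = 1186.875
b = Sxy/Sxx = 1186.875/49296.75 = 0.024076
a = ȳ − b·x̄ = 8.325 − 0.024076·250.25 = 2.299948
ŷ(164) = a + b·164 = 2.299948 + 0.024076·164 = 6.248434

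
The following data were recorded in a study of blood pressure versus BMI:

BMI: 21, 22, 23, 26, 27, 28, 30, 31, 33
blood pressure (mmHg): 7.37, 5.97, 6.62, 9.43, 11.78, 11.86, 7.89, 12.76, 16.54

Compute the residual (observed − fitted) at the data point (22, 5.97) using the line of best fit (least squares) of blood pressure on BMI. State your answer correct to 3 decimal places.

n = 9, Σx = 241, Σy = 90.22, Σxy = 2511.77, Σx² = 6593
Sxx = Σx² − (Σx)²/n = 6593 − 6453.444444 = 139.555556
Sxy = Σxy − (Σx)(Σy)/n = 2511.77 − 2415.891111 = 95.878889
b = Sxy/Sxx = 95.878889/139.555556 = 0.687030
a = ȳ − b·x̄ = 10.024444 − 0.687030·26.777778 = -8.372699
ŷ(22) = -8.372699 + 0.687030·22 = 6.741967
residual = y − ŷ = 5.97 − 6.741967 = -0.771967

-0.772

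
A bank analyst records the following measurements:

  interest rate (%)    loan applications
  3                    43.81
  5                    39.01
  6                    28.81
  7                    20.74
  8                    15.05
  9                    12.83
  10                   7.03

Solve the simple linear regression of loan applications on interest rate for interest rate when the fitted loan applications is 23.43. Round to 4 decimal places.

n = 7, Σx = 48, Σy = 167.28, Σxy = 950.69, Σx² = 364
Sxx = Σx² − (Σx)²/n = 364 − 329.142857 = 34.857143
Sxy = Σxy − (Σx)(Σy)/n = 950.69 − 1147.062857 = -196.372857
b = Sxy/Sxx = -196.372857/34.857143 = -5.633648
a = ȳ − b·x̄ = 23.897143 − (-5.633648)·6.857143 = 62.527869
Set a + b·x = 23.43: x = (23.43 − 62.527869) / (-5.633648) = 6.940063

6.9401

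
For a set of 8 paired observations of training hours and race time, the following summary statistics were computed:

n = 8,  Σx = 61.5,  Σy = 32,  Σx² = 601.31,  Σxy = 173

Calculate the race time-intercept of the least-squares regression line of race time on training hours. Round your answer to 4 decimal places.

8.3662

Sxx = Σx² − (Σx)²/n = 601.31 − 472.78125 = 128.52875
Sxy = Σxy − (Σx)(Σy)/n = 173 − 246 = -73
b = Sxy/Sxx = -73/128.52875 = -0.567966
a = ȳ − b·x̄ = 4 − (-0.567966)·7.6875 = 8.366241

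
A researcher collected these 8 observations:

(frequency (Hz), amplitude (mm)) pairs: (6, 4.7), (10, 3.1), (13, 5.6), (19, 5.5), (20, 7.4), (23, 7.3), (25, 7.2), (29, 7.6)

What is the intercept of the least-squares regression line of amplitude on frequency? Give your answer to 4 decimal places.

2.8866

n = 8, Σx = 145, Σy = 48.4, Σxy = 952.8, Σx² = 3061
Sxx = Σx² − (Σx)²/n = 3061 − 2628.125 = 432.875
Sxy = Σxy − (Σx)(Σy)/n = 952.8 − 877.25 = 75.55
b = Sxy/Sxx = 75.55/432.875 = 0.174531
a = ȳ − b·x̄ = 6.05 − 0.174531·18.125 = 2.886630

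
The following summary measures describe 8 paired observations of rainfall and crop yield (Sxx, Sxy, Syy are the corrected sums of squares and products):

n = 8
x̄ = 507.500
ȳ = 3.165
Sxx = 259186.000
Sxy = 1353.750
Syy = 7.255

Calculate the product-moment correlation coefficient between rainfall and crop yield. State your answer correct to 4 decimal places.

r = Sxy/√(Sxx·Syy) = 1353.75/√(1880394.43) = 1353.75/1371.274746 = 0.987220

0.9872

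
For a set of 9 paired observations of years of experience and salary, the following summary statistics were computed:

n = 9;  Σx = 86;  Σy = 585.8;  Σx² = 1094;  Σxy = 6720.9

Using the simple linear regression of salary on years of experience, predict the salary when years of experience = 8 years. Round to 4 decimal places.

Sxx = Σx² − (Σx)²/n = 1094 − 821.777778 = 272.222222
Sxy = Σxy − (Σx)(Σy)/n = 6720.9 − 5597.644444 = 1123.255556
b = Sxy/Sxx = 1123.255556/272.222222 = 4.126245
a = ȳ − b·x̄ = 65.088889 − 4.126245·9.555556 = 25.660327
ŷ(8) = a + b·8 = 25.660327 + 4.126245·8 = 58.670286

58.6703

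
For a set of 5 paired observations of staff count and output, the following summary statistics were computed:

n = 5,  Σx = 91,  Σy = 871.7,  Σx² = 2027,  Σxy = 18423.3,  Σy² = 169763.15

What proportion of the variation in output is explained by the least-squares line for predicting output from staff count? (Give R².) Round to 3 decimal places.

0.992

Sxx = Σx² − (Σx)²/n = 2027 − 1656.2 = 370.8
Sxy = Σxy − (Σx)(Σy)/n = 18423.3 − 15864.94 = 2558.36
Syy = Σy² − (Σy)²/n = 169763.15 − 151972.178 = 17790.972
R² = Sxy²/(Sxx·Syy) = (2558.36)²/(370.8·17790.972) = 0.992165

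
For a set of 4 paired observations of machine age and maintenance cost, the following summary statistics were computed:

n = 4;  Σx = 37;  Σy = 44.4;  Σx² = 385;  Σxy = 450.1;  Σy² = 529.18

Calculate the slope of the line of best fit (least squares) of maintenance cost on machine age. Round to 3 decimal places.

0.922

Sxx = Σx² − (Σx)²/n = 385 − 342.25 = 42.75
Sxy = Σxy − (Σx)(Σy)/n = 450.1 − 410.7 = 39.4
b = Sxy/Sxx = 39.4/42.75 = 0.921637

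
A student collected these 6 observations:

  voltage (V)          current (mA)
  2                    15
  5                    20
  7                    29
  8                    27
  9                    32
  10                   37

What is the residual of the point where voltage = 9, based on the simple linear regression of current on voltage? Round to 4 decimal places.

n = 6, Σx = 41, Σy = 160, Σxy = 1207, Σx² = 323
Sxx = Σx² − (Σx)²/n = 323 − 280.166667 = 42.833333
Sxy = Σxy − (Σx)(Σy)/n = 1207 − 1093.333333 = 113.666667
b = Sxy/Sxx = 113.666667/42.833333 = 2.653696
a = ȳ − b·x̄ = 26.666667 − 2.653696·6.833333 = 8.533074
ŷ(9) = 8.533074 + 2.653696·9 = 32.416342
residual = y − ŷ = 32 − 32.416342 = -0.416342

-0.4163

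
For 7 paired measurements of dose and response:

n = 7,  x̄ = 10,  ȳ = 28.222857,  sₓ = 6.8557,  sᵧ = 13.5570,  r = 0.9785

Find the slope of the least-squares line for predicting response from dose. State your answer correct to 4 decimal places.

1.9350

b = r · sᵧ/sₓ = 0.9785 · 13.557/6.8557 = 1.934963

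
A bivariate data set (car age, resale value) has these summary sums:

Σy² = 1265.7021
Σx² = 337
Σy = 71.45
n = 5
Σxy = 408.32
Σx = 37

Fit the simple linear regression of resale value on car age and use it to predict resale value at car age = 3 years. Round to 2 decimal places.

22.67

Sxx = Σx² − (Σx)²/n = 337 − 273.8 = 63.2
Sxy = Σxy − (Σx)(Σy)/n = 408.32 − 528.73 = -120.41
b = Sxy/Sxx = -120.41/63.2 = -1.905222
a = ȳ − b·x̄ = 14.29 − (-1.905222)·7.4 = 28.388639
ŷ(3) = a + b·3 = 28.388639 + (-1.905222)·3 = 22.672975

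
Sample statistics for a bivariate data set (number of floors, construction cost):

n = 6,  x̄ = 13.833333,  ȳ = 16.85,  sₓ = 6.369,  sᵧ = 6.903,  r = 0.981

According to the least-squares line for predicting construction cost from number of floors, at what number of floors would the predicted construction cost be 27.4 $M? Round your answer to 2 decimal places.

23.76

b = r · sᵧ/sₓ = 0.981 · 6.903/6.369 = 1.063251
a = ȳ − b·x̄ = 16.85 − 1.063251·13.833333 = 2.141701
Set a + b·x = 27.4: x = (27.4 − 2.141701) / 1.063251 = 23.755735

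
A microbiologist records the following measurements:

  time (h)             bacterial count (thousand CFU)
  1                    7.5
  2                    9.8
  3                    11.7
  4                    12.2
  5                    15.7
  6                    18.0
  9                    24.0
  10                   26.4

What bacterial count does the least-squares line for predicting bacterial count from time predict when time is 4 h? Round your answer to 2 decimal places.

n = 8, Σx = 40, Σy = 125.3, Σxy = 777.5, Σx² = 272
Sxx = Σx² − (Σx)²/n = 272 − 200 = 72
Sxy = Σxy − (Σx)(Σy)/n = 777.5 − 626.5 = 151
b = Sxy/Sxx = 151/72 = 2.097222
a = ȳ − b·x̄ = 15.6625 − 2.097222·5 = 5.176389
ŷ(4) = a + b·4 = 5.176389 + 2.097222·4 = 13.565278

13.57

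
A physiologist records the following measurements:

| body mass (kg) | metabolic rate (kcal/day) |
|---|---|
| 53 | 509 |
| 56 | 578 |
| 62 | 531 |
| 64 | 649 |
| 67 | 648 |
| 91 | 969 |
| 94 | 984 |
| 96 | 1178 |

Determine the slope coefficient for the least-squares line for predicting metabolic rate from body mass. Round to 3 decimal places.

13.679

n = 8, Σx = 583, Σy = 6046, Σxy = 470982, Σx² = 44707
Sxx = Σx² − (Σx)²/n = 44707 − 42486.125 = 2220.875
Sxy = Σxy − (Σx)(Σy)/n = 470982 − 440602.25 = 30379.75
b = Sxy/Sxx = 30379.75/2220.875 = 13.679181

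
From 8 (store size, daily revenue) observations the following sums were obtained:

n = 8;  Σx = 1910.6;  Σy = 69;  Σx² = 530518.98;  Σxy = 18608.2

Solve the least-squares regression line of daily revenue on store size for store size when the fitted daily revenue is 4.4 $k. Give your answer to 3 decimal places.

Sxx = Σx² − (Σx)²/n = 530518.98 − 456299.045 = 74219.935
Sxy = Σxy − (Σx)(Σy)/n = 18608.2 − 16478.925 = 2129.275
b = Sxy/Sxx = 2129.275/74219.935 = 0.028689
a = ȳ − b·x̄ = 8.625 − 0.028689·238.825 = 1.773416
Set a + b·x = 4.4: x = (4.4 − 1.773416) / 0.028689 = 91.554579

91.555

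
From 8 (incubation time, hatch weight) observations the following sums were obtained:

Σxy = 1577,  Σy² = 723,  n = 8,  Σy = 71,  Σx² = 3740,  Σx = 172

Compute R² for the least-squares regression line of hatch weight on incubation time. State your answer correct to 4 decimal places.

Sxx = Σx² − (Σx)²/n = 3740 − 3698 = 42
Sxy = Σxy − (Σx)(Σy)/n = 1577 − 1526.5 = 50.5
Syy = Σy² − (Σy)²/n = 723 − 630.125 = 92.875
R² = Sxy²/(Sxx·Syy) = (50.5)²/(42·92.875) = 0.653785

0.6538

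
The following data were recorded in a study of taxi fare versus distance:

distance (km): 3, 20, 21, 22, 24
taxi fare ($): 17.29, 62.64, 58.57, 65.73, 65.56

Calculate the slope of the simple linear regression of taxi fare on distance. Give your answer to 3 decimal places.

2.407

n = 5, Σx = 90, Σy = 269.79, Σxy = 5554.14, Σx² = 1910
Sxx = Σx² − (Σx)²/n = 1910 − 1620 = 290
Sxy = Σxy − (Σx)(Σy)/n = 5554.14 − 4856.22 = 697.92
b = Sxy/Sxx = 697.92/290 = 2.406621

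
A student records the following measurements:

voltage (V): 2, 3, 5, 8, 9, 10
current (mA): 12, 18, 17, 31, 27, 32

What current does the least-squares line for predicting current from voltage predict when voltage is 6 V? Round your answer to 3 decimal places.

n = 6, Σx = 37, Σy = 137, Σxy = 974, Σx² = 283
Sxx = Σx² − (Σx)²/n = 283 − 228.166667 = 54.833333
Sxy = Σxy − (Σx)(Σy)/n = 974 − 844.833333 = 129.166667
b = Sxy/Sxx = 129.166667/54.833333 = 2.355623
a = ȳ − b·x̄ = 22.833333 − 2.355623·6.166667 = 8.306991
ŷ(6) = a + b·6 = 8.306991 + 2.355623·6 = 22.440729

22.441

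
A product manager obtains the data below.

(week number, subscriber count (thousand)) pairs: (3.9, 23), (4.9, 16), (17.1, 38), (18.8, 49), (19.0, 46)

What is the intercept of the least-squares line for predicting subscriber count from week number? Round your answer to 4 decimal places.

n = 5, Σx = 63.7, Σy = 172, Σxy = 2613.1, Σx² = 1046.07
Sxx = Σx² − (Σx)²/n = 1046.07 − 811.538 = 234.532
Sxy = Σxy − (Σx)(Σy)/n = 2613.1 − 2191.28 = 421.82
b = Sxy/Sxx = 421.82/234.532 = 1.798561
a = ȳ − b·x̄ = 34.4 − 1.798561·12.74 = 11.486339

11.4863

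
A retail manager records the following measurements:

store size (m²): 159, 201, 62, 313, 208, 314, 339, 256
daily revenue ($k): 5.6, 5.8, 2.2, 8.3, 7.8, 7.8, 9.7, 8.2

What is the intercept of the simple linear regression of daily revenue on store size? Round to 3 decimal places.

n = 8, Σx = 1852, Σy = 55.4, Σxy = 14249.6, Σx² = 489812
Sxx = Σx² − (Σx)²/n = 489812 − 428738 = 61074
Sxy = Σxy − (Σx)(Σy)/n = 14249.6 − 12825.1 = 1424.5
b = Sxy/Sxx = 1424.5/61074 = 0.023324
a = ȳ − b·x̄ = 6.925 − 0.023324·231.5 = 1.525456

1.525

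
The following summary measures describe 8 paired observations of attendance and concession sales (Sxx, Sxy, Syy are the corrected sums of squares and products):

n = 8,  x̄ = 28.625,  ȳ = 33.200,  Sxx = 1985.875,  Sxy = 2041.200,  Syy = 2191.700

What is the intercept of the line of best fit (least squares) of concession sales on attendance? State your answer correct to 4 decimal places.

3.7775

b = Sxy/Sxx = 2041.2/1985.875 = 1.027859
a = ȳ − b·x̄ = 33.2 − 1.027859·28.625 = 3.777529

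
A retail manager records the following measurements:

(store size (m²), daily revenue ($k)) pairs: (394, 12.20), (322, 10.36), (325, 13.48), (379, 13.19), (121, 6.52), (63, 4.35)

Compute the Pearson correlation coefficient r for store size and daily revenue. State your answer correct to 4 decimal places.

n = 6, Σx = 1604, Σy = 60.1, Σxy = 18585.7, Σx² = 526796, Σy² = 673.289
Sxx = Σx² − (Σx)²/n = 526796 − 428802.666667 = 97993.333333
Sxy = Σxy − (Σx)(Σy)/n = 18585.7 − 16066.733333 = 2518.966667
Syy = Σy² − (Σy)²/n = 673.289 − 602.001667 = 71.287333
r = Sxy/√(Sxx·Syy) = 2518.966667/√(6985683.417778) = 2518.966667/2643.044347 = 0.953055

0.9531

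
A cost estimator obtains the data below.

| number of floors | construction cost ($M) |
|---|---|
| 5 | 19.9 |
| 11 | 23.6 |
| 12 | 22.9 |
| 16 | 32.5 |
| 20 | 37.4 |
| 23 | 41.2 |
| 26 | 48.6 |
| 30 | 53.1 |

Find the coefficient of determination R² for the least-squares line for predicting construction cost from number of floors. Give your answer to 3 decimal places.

0.969

n = 8, Σx = 143, Σy = 279.2, Σxy = 5706.1, Σx² = 3051, Σy² = 10811.4
Sxx = Σx² − (Σx)²/n = 3051 − 2556.125 = 494.875
Sxy = Σxy − (Σx)(Σy)/n = 5706.1 − 4990.7 = 715.4
Syy = Σy² − (Σy)²/n = 10811.4 − 9744.08 = 1067.32
R² = Sxy²/(Sxx·Syy) = (715.4)²/(494.875·1067.32) = 0.968964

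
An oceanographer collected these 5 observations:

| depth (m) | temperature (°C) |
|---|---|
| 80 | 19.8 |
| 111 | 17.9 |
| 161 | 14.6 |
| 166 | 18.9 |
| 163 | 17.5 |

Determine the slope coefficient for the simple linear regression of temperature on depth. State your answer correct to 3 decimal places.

-0.028

n = 5, Σx = 681, Σy = 88.7, Σxy = 11911.4, Σx² = 98767
Sxx = Σx² − (Σx)²/n = 98767 − 92752.2 = 6014.8
Sxy = Σxy − (Σx)(Σy)/n = 11911.4 − 12080.94 = -169.54
b = Sxy/Sxx = -169.54/6014.8 = -0.028187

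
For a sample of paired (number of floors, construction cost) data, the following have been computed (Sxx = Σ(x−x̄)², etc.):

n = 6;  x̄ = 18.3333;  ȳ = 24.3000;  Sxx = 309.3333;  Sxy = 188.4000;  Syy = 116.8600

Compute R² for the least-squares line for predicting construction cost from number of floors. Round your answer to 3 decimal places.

R² = Sxy²/(Sxx·Syy) = (188.4)²/(309.3333·116.86) = 0.981904

0.982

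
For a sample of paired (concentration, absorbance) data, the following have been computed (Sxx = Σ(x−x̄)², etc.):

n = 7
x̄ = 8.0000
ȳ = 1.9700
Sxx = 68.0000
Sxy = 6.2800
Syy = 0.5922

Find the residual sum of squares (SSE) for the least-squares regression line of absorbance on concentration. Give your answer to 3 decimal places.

0.012

b = Sxy/Sxx = 6.28/68 = 0.092353
SSE = Syy − b·Sxy = 0.5922 − 0.092353·6.28 = 0.012224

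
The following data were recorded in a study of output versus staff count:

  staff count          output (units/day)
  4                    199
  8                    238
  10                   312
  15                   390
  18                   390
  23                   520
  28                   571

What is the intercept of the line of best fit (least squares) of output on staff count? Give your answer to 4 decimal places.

n = 7, Σx = 106, Σy = 2620, Σxy = 46638, Σx² = 2042
Sxx = Σx² − (Σx)²/n = 2042 − 1605.142857 = 436.857143
Sxy = Σxy − (Σx)(Σy)/n = 46638 − 39674.285714 = 6963.714286
b = Sxy/Sxx = 6963.714286/436.857143 = 15.940484
a = ȳ − b·x̄ = 374.285714 − 15.940484·15.142857 = 132.901243

132.9012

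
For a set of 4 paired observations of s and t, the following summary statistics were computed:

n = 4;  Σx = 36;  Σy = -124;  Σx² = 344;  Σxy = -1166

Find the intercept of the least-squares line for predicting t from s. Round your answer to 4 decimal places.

-8.5000

Sxx = Σx² − (Σx)²/n = 344 − 324 = 20
Sxy = Σxy − (Σx)(Σy)/n = -1166 − (-1116) = -50
b = Sxy/Sxx = -50/20 = -2.5
a = ȳ − b·x̄ = -31 − (-2.5)·9 = -8.5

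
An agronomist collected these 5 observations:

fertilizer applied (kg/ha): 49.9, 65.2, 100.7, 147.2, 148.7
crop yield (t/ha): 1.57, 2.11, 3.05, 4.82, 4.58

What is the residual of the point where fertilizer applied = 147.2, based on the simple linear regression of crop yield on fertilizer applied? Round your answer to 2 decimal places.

n = 5, Σx = 511.7, Σy = 16.13, Σxy = 1913.6, Σx² = 60661.07
Sxx = Σx² − (Σx)²/n = 60661.07 − 52367.378 = 8293.692
Sxy = Σxy − (Σx)(Σy)/n = 1913.6 − 1650.7442 = 262.8558
b = Sxy/Sxx = 262.8558/8293.692 = 0.031693
a = ȳ − b·x̄ = 3.226 − 0.031693·102.34 = -0.017509
ŷ(147.2) = -0.017509 + 0.031693·147.2 = 4.647769
residual = y − ŷ = 4.82 − 4.647769 = 0.172231

0.17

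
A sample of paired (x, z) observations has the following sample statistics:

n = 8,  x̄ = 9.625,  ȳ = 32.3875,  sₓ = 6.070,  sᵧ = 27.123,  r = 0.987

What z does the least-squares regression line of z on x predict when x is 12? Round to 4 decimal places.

b = r · sᵧ/sₓ = 0.987 · 27.123/6.07 = 4.410280
a = ȳ − b·x̄ = 32.3875 − 4.410280·9.625 = -10.061447
ŷ(12) = a + b·12 = -10.061447 + 4.410280·12 = 42.861916

42.8619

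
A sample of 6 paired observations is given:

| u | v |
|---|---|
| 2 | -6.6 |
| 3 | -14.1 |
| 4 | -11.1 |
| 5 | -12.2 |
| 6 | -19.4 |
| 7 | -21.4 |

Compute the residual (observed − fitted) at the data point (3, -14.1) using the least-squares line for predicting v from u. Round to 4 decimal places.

n = 6, Σx = 27, Σy = -84.8, Σxy = -427.1, Σx² = 139
Sxx = Σx² − (Σx)²/n = 139 − 121.5 = 17.5
Sxy = Σxy − (Σx)(Σy)/n = -427.1 − (-381.6) = -45.5
b = Sxy/Sxx = -45.5/17.5 = -2.6
a = ȳ − b·x̄ = -14.133333 − (-2.6)·4.5 = -2.433333
ŷ(3) = -2.433333 + (-2.6)·3 = -10.233333
residual = y − ŷ = -14.1 − (-10.233333) = -3.866667

-3.8667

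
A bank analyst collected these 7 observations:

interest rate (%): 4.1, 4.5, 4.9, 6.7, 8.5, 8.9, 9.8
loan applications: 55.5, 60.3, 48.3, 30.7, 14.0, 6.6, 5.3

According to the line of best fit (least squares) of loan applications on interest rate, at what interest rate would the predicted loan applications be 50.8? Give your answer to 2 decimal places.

4.84

n = 7, Σx = 47.4, Σy = 220.7, Σxy = 1170.94, Σx² = 353.46
Sxx = Σx² − (Σx)²/n = 353.46 − 320.965714 = 32.494286
Sxy = Σxy − (Σx)(Σy)/n = 1170.94 − 1494.454286 = -323.514286
b = Sxy/Sxx = -323.514286/32.494286 = -9.956036
a = ȳ − b·x̄ = 31.528571 − (-9.956036)·6.771429 = 98.945160
Set a + b·x = 50.8: x = (50.8 − 98.945160) / (-9.956036) = 4.835776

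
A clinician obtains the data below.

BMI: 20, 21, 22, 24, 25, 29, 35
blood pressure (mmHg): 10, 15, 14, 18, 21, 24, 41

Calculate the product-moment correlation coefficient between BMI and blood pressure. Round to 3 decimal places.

n = 7, Σx = 176, Σy = 143, Σxy = 3911, Σx² = 4592, Σy² = 3543
Sxx = Σx² − (Σx)²/n = 4592 − 4425.142857 = 166.857143
Sxy = Σxy − (Σx)(Σy)/n = 3911 − 3595.428571 = 315.571429
Syy = Σy² − (Σy)²/n = 3543 − 2921.285714 = 621.714286
r = Sxy/√(Sxx·Syy) = 315.571429/√(103737.469388) = 315.571429/322.083016 = 0.979783

0.980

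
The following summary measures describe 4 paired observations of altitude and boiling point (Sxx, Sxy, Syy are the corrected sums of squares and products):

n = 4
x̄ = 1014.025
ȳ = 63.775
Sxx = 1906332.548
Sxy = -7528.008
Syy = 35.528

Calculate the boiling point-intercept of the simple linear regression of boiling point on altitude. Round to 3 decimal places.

67.779

b = Sxy/Sxx = -7528.008/1906332.548 = -0.003949
a = ȳ − b·x̄ = 63.775 − (-0.003949)·1014.025 = 67.779332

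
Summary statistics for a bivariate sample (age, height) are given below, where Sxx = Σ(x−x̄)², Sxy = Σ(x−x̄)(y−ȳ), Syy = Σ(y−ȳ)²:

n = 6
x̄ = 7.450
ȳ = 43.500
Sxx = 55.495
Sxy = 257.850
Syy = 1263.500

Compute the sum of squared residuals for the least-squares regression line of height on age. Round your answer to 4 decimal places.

b = Sxy/Sxx = 257.85/55.495 = 4.646365
SSE = Syy − b·Sxy = 1263.5 − 4.646365·257.85 = 65.434904

65.4349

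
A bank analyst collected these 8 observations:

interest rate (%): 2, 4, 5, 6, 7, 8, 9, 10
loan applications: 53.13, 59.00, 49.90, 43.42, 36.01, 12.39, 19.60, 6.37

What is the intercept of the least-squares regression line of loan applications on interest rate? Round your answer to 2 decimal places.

n = 8, Σx = 51, Σy = 279.82, Σxy = 1443.57, Σx² = 375
Sxx = Σx² − (Σx)²/n = 375 − 325.125 = 49.875
Sxy = Σxy − (Σx)(Σy)/n = 1443.57 − 1783.8525 = -340.2825
b = Sxy/Sxx = -340.2825/49.875 = -6.822707
a = ȳ − b·x̄ = 34.9775 − (-6.822707)·6.375 = 78.472256

78.47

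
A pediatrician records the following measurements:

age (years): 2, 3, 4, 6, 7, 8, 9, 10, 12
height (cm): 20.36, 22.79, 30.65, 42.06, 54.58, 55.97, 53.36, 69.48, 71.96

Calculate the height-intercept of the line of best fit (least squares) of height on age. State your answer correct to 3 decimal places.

9.144

n = 9, Σx = 61, Σy = 421.21, Σxy = 3352.43, Σx² = 503
Sxx = Σx² − (Σx)²/n = 503 − 413.444444 = 89.555556
Sxy = Σxy − (Σx)(Σy)/n = 3352.43 − 2854.867778 = 497.562222
b = Sxy/Sxx = 497.562222/89.555556 = 5.555906
a = ȳ − b·x̄ = 46.801111 − 5.555906·6.777778 = 9.144417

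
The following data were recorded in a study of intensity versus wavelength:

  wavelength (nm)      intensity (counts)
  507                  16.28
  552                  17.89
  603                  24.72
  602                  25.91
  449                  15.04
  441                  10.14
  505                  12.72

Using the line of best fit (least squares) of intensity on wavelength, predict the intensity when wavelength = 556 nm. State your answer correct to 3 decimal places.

20.247

n = 7, Σx = 3659, Σy = 122.7, Σxy = 66281.52, Σx² = 1938873
Sxx = Σx² − (Σx)²/n = 1938873 − 1912611.571429 = 26261.428571
Sxy = Σxy − (Σx)(Σy)/n = 66281.52 − 64137.042857 = 2144.477143
b = Sxy/Sxx = 2144.477143/26261.428571 = 0.081659
a = ȳ − b·x̄ = 17.528571 − 0.081659·522.714286 = -25.155658
ŷ(556) = a + b·556 = -25.155658 + 0.081659·556 = 20.246643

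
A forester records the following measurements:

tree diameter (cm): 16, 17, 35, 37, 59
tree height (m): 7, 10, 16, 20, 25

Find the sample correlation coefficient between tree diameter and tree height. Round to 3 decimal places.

0.969

n = 5, Σx = 164, Σy = 78, Σxy = 3057, Σx² = 6620, Σy² = 1430
Sxx = Σx² − (Σx)²/n = 6620 − 5379.2 = 1240.8
Sxy = Σxy − (Σx)(Σy)/n = 3057 − 2558.4 = 498.6
Syy = Σy² − (Σy)²/n = 1430 − 1216.8 = 213.2
r = Sxy/√(Sxx·Syy) = 498.6/√(264538.56) = 498.6/514.333122 = 0.969411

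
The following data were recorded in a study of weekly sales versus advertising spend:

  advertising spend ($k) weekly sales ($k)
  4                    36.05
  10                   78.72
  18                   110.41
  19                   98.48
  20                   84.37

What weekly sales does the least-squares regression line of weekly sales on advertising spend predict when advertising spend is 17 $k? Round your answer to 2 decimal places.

91.53

n = 5, Σx = 71, Σy = 408.03, Σxy = 6477.3, Σx² = 1201
Sxx = Σx² − (Σx)²/n = 1201 − 1008.2 = 192.8
Sxy = Σxy − (Σx)(Σy)/n = 6477.3 − 5794.026 = 683.274
b = Sxy/Sxx = 683.274/192.8 = 3.543952
a = ȳ − b·x̄ = 81.606 − 3.543952·14.2 = 31.281878
ŷ(17) = a + b·17 = 31.281878 + 3.543952·17 = 91.529066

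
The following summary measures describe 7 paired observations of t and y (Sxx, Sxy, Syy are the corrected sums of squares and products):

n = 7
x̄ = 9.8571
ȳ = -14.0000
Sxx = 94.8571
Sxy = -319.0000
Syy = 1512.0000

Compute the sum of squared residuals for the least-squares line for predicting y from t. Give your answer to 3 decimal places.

439.218

b = Sxy/Sxx = -319/94.8571 = -3.362953
SSE = Syy − b·Sxy = 1512 − (-3.362953)·(-319) = 439.217889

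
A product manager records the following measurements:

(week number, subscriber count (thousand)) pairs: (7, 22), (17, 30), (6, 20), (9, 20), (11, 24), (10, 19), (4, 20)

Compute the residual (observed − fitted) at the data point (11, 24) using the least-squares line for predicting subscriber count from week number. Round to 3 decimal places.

0.452

n = 7, Σx = 64, Σy = 155, Σxy = 1498, Σx² = 692
Sxx = Σx² − (Σx)²/n = 692 − 585.142857 = 106.857143
Sxy = Σxy − (Σx)(Σy)/n = 1498 − 1417.142857 = 80.857143
b = Sxy/Sxx = 80.857143/106.857143 = 0.756684
a = ȳ − b·x̄ = 22.142857 − 0.756684·9.142857 = 15.224599
ŷ(11) = 15.224599 + 0.756684·11 = 23.548128
residual = y − ŷ = 24 − 23.548128 = 0.451872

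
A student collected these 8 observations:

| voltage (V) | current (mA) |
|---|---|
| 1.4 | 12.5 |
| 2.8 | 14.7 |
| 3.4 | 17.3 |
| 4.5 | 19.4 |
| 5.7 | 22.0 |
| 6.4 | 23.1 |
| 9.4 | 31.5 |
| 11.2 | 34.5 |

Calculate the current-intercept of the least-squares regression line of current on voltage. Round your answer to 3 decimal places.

n = 8, Σx = 44.8, Σy = 175, Σxy = 1160.52, Σx² = 328.86
Sxx = Σx² − (Σx)²/n = 328.86 − 250.88 = 77.98
Sxy = Σxy − (Σx)(Σy)/n = 1160.52 − 980 = 180.52
b = Sxy/Sxx = 180.52/77.98 = 2.314953
a = ȳ − b·x̄ = 21.875 − 2.314953·5.6 = 8.911266

8.911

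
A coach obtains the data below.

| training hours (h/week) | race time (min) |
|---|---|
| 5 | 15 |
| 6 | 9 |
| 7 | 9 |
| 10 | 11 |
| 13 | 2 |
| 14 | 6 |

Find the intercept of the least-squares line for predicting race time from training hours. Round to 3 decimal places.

n = 6, Σx = 55, Σy = 52, Σxy = 412, Σx² = 575
Sxx = Σx² − (Σx)²/n = 575 − 504.166667 = 70.833333
Sxy = Σxy − (Σx)(Σy)/n = 412 − 476.666667 = -64.666667
b = Sxy/Sxx = -64.666667/70.833333 = -0.912941
a = ȳ − b·x̄ = 8.666667 − (-0.912941)·9.166667 = 17.035294

17.035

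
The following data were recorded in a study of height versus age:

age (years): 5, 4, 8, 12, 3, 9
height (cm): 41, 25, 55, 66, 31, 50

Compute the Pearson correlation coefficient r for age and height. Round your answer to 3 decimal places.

0.945

n = 6, Σx = 41, Σy = 268, Σxy = 2080, Σx² = 339, Σy² = 13148
Sxx = Σx² − (Σx)²/n = 339 − 280.166667 = 58.833333
Sxy = Σxy − (Σx)(Σy)/n = 2080 − 1831.333333 = 248.666667
Syy = Σy² − (Σy)²/n = 13148 − 11970.666667 = 1177.333333
r = Sxy/√(Sxx·Syy) = 248.666667/√(69266.444444) = 248.666667/263.185190 = 0.944835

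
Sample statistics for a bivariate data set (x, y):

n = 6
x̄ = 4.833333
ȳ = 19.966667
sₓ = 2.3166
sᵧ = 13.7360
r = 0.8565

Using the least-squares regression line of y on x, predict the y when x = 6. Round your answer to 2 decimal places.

b = r · sᵧ/sₓ = 0.8565 · 13.736/2.3166 = 5.078513
a = ȳ − b·x̄ = 19.966667 − 5.078513·4.833333 = -4.579479
ŷ(6) = a + b·6 = -4.579479 + 5.078513·6 = 25.891601

25.89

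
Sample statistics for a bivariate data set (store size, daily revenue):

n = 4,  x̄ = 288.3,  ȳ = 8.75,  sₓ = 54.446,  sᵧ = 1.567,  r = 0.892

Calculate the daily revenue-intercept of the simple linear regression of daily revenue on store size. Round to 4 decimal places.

b = r · sᵧ/sₓ = 0.892 · 1.567/54.446 = 0.025672
a = ȳ − b·x̄ = 8.75 − 0.025672·288.3 = 1.348623

1.3486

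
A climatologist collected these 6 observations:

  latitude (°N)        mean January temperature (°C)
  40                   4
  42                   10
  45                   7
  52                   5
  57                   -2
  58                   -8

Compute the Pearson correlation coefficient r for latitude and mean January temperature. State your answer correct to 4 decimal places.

-0.8144

n = 6, Σx = 294, Σy = 16, Σxy = 577, Σx² = 14706, Σy² = 258
Sxx = Σx² − (Σx)²/n = 14706 − 14406 = 300
Sxy = Σxy − (Σx)(Σy)/n = 577 − 784 = -207
Syy = Σy² − (Σy)²/n = 258 − 42.666667 = 215.333333
r = Sxy/√(Sxx·Syy) = -207/√(64600) = -207/254.165301 = -0.814431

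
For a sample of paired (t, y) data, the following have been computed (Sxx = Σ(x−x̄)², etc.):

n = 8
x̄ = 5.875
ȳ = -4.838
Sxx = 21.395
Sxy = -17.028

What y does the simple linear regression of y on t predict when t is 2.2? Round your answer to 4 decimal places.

-1.9131

b = Sxy/Sxx = -17.028/21.395 = -0.795887
a = ȳ − b·x̄ = -4.838 − (-0.795887)·5.875 = -0.162165
ŷ(2.2) = a + b·2.2 = -0.162165 + (-0.795887)·2.2 = -1.913116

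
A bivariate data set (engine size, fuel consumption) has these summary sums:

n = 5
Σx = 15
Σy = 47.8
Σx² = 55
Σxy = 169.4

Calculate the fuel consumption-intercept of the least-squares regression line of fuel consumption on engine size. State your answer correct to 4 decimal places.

Sxx = Σx² − (Σx)²/n = 55 − 45 = 10
Sxy = Σxy − (Σx)(Σy)/n = 169.4 − 143.4 = 26
b = Sxy/Sxx = 26/10 = 2.6
a = ȳ − b·x̄ = 9.56 − 2.6·3 = 1.76

1.7600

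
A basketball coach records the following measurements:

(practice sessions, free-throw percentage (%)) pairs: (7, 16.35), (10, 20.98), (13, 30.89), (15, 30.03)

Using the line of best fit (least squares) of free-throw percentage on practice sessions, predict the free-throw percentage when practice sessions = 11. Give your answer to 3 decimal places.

24.080

n = 4, Σx = 45, Σy = 98.25, Σxy = 1176.27, Σx² = 543
Sxx = Σx² − (Σx)²/n = 543 − 506.25 = 36.75
Sxy = Σxy − (Σx)(Σy)/n = 1176.27 − 1105.3125 = 70.9575
b = Sxy/Sxx = 70.9575/36.75 = 1.930816
a = ȳ − b·x̄ = 24.5625 − 1.930816·11.25 = 2.840816
ŷ(11) = a + b·11 = 2.840816 + 1.930816·11 = 24.079796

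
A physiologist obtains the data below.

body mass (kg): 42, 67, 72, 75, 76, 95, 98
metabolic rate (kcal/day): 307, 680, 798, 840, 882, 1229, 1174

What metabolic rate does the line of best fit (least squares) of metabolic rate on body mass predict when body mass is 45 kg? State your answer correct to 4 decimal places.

n = 7, Σx = 525, Σy = 5910, Σxy = 477749, Σx² = 41467
Sxx = Σx² − (Σx)²/n = 41467 − 39375 = 2092
Sxy = Σxy − (Σx)(Σy)/n = 477749 − 443250 = 34499
b = Sxy/Sxx = 34499/2092 = 16.490918
a = ȳ − b·x̄ = 844.285714 − 16.490918·75 = -392.533119
ŷ(45) = a + b·45 = -392.533119 + 16.490918·45 = 349.558181

349.5582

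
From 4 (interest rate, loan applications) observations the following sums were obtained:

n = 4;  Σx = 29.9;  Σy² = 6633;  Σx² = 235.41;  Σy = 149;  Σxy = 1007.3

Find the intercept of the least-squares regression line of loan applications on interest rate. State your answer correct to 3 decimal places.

104.090

Sxx = Σx² − (Σx)²/n = 235.41 − 223.5025 = 11.9075
Sxy = Σxy − (Σx)(Σy)/n = 1007.3 − 1113.775 = -106.475
b = Sxy/Sxx = -106.475/11.9075 = -8.941843
a = ȳ − b·x̄ = 37.25 − (-8.941843)·7.475 = 104.090279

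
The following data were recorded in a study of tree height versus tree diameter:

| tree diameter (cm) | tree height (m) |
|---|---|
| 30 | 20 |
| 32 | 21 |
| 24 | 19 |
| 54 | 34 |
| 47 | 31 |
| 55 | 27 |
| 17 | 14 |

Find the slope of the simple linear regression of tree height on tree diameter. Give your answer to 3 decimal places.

0.444

n = 7, Σx = 259, Σy = 166, Σxy = 6744, Σx² = 10939
Sxx = Σx² − (Σx)²/n = 10939 − 9583 = 1356
Sxy = Σxy − (Σx)(Σy)/n = 6744 − 6142 = 602
b = Sxy/Sxx = 602/1356 = 0.443953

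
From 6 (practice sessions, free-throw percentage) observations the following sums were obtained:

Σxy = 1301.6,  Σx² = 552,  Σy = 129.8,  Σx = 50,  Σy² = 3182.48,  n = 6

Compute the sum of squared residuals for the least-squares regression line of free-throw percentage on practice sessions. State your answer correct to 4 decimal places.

Sxx = Σx² − (Σx)²/n = 552 − 416.666667 = 135.333333
Sxy = Σxy − (Σx)(Σy)/n = 1301.6 − 1081.666667 = 219.933333
Syy = Σy² − (Σy)²/n = 3182.48 − 2808.006667 = 374.473333
b = Sxy/Sxx = 219.933333/135.333333 = 1.625123
SSE = Syy − b·Sxy = 374.473333 − 1.625123·219.933333 = 17.054581

17.0546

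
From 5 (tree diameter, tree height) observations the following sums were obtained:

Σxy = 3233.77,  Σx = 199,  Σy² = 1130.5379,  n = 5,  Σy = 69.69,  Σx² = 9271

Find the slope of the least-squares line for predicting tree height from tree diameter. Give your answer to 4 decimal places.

0.3406

Sxx = Σx² − (Σx)²/n = 9271 − 7920.2 = 1350.8
Sxy = Σxy − (Σx)(Σy)/n = 3233.77 − 2773.662 = 460.108
b = Sxy/Sxx = 460.108/1350.8 = 0.340619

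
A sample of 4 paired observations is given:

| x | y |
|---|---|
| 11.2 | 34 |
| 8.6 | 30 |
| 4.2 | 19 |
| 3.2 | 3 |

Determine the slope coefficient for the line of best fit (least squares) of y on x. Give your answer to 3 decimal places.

3.388

n = 4, Σx = 27.2, Σy = 86, Σxy = 728.2, Σx² = 227.28
Sxx = Σx² − (Σx)²/n = 227.28 − 184.96 = 42.32
Sxy = Σxy − (Σx)(Σy)/n = 728.2 − 584.8 = 143.4
b = Sxy/Sxx = 143.4/42.32 = 3.388469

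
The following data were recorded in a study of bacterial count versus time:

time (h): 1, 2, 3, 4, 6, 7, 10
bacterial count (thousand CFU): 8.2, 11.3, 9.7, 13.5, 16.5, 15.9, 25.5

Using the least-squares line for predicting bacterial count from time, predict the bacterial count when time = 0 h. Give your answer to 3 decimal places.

n = 7, Σx = 33, Σy = 100.6, Σxy = 579.2, Σx² = 215
Sxx = Σx² − (Σx)²/n = 215 − 155.571429 = 59.428571
Sxy = Σxy − (Σx)(Σy)/n = 579.2 − 474.257143 = 104.942857
b = Sxy/Sxx = 104.942857/59.428571 = 1.765865
a = ȳ − b·x̄ = 14.371429 − 1.765865·4.714286 = 6.046635
ŷ(0) = a + b·0 = 6.046635 + 1.765865·0 = 6.046635

6.047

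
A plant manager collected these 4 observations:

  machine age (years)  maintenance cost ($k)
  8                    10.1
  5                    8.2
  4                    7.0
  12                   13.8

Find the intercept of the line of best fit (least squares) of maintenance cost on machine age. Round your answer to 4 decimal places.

3.8019

n = 4, Σx = 29, Σy = 39.1, Σxy = 315.4, Σx² = 249
Sxx = Σx² − (Σx)²/n = 249 − 210.25 = 38.75
Sxy = Σxy − (Σx)(Σy)/n = 315.4 − 283.475 = 31.925
b = Sxy/Sxx = 31.925/38.75 = 0.823871
a = ȳ − b·x̄ = 9.775 − 0.823871·7.25 = 3.801935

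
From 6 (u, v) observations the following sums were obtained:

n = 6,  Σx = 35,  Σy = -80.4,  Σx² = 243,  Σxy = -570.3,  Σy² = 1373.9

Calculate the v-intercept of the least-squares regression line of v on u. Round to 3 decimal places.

Sxx = Σx² − (Σx)²/n = 243 − 204.166667 = 38.833333
Sxy = Σxy − (Σx)(Σy)/n = -570.3 − (-469) = -101.3
b = Sxy/Sxx = -101.3/38.833333 = -2.608584
a = ȳ − b·x̄ = -13.4 − (-2.608584)·5.833333 = 1.816738

1.817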